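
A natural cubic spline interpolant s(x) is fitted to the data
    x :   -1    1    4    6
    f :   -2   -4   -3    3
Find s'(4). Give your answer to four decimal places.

2.0037

Write σ_i for s''(x_i). With h_i = 2, 3, 2 and divided differences Δ_i = -1, 1/3, 3, the continuity of s' gives the tridiagonal system
  2·σ_0 + 10·σ_1 + 3·σ_2 = 6(Δ_1 - Δ_0) = 8
  3·σ_1 + 10·σ_2 + 2·σ_3 = 6(Δ_2 - Δ_1) = 16
Natural end conditions: σ_0 = σ_3 = 0.
Solving the tridiagonal system: σ_0 = 0, σ_1 = 32/91, σ_2 = 136/91, σ_3 = 0.
On [4, 6], s'(x) = b_2 + 2c_2·(x - 4) + 3d_2·(x - 4)² with b_2 = Δ_2 - h_2(2σ_2 + σ_3)/6 = 547/273, c_2 = σ_2/2 = 68/91, d_2 = (σ_3 - σ_2)/(6h_2) = -34/273. So s'(4) = 547/273.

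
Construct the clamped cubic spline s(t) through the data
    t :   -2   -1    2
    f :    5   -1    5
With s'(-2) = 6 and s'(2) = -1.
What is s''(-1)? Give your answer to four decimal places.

15.5000

With M_i denoting the second derivative at x_i, h_i = 1, 3, and Δ_i = (y_(i+1) − y_i)/h_i = -6, 2:
  1·M_0 + 8·M_1 + 3·M_2 = 6(Δ_1 - Δ_0) = 48
Clamped end conditions give two more equations: 2h_0·M_0 + h_0·M_1 = 6(Δ_0 - s'(-2)) = -72 and h_1·M_1 + 2h_1·M_2 = 6(s'(2) - Δ_1) = -18.
Solving: M_0 = -175/4, M_1 = 31/2, M_2 = -43/4.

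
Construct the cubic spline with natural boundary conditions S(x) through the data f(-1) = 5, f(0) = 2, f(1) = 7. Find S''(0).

12

Let M_i = S''(x_i). Step sizes h_i = 1, 1; slopes of the chords Δ_i = (y_(i+1) - y_i)/h_i = -3, 5.
  1·M_0 + 4·M_1 + 1·M_2 = 6(Δ_1 - Δ_0) = 48
Natural end conditions: M_0 = M_2 = 0.
Solving: M_0 = 0, M_1 = 12, M_2 = 0.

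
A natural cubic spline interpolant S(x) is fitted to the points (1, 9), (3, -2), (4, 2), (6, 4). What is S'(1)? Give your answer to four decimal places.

Put M_i = S'' at the i-th knot. Here h = (2, 1, 2) and Δ = (-11/2, 4, 1), so the interior equations h_(i-1)·M_(i-1) + 2(h_(i-1)+h_i)·M_i + h_i·M_(i+1) = 6(Δ_i − Δ_(i-1)) read
  2·M_0 + 6·M_1 + 1·M_2 = 6(Δ_1 - Δ_0) = 57
  1·M_1 + 6·M_2 + 2·M_3 = 6(Δ_2 - Δ_1) = -18
Natural end conditions: M_0 = M_3 = 0.
Hence M_0 = 0, M_1 = 72/7, M_2 = -33/7, M_3 = 0.
On [1, 3], S'(x) = b_0 + 2c_0·(x - 1) + 3d_0·(x - 1)² with b_0 = Δ_0 - h_0(2M_0 + M_1)/6 = -125/14, c_0 = M_0/2 = 0, d_0 = (M_1 - M_0)/(6h_0) = 6/7. So S'(1) = -125/14.

-8.9286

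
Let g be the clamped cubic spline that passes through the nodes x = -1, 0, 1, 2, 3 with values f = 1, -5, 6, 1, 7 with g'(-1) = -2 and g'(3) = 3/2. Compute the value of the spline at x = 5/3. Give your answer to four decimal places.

Put M_i = g'' at the i-th knot. Here h = (1, 1, 1, 1) and Δ = (-6, 11, -5, 6), so the interior equations h_(i-1)·M_(i-1) + 2(h_(i-1)+h_i)·M_i + h_i·M_(i+1) = 6(Δ_i − Δ_(i-1)) read
  1·M_0 + 4·M_1 + 1·M_2 = 6(Δ_1 - Δ_0) = 102
  1·M_1 + 4·M_2 + 1·M_3 = 6(Δ_2 - Δ_1) = -96
  1·M_2 + 4·M_3 + 1·M_4 = 6(Δ_3 - Δ_2) = 66
Clamped end conditions give two more equations: 2h_0·M_0 + h_0·M_1 = 6(Δ_0 - g'(-1)) = -24 and h_3·M_3 + 2h_3·M_4 = 6(g'(3) - Δ_3) = -27.
Solving: M_0 = -1937/56, M_1 = 1265/28, M_2 = -353/8, M_3 = 989/28, M_4 = -1745/56.
On [1, 2], g(x) = 6 + 107/28·(x - 1) - 353/16·(x - 1)² + 1483/112·(x - 1)³.
With (x - 1) = 2/3: g(5/3) = 2015/756.

2.6653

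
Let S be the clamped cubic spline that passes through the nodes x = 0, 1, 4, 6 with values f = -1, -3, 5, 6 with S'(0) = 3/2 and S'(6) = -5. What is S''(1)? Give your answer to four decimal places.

5.7436

Let m_i = S''(x_i). Step sizes h_i = 1, 3, 2; slopes of the chords Δ_i = (y_(i+1) - y_i)/h_i = -2, 8/3, 1/2.
  1·m_0 + 8·m_1 + 3·m_2 = 6(Δ_1 - Δ_0) = 28
  3·m_1 + 10·m_2 + 2·m_3 = 6(Δ_2 - Δ_1) = -13
Clamped end conditions give two more equations: 2h_0·m_0 + h_0·m_1 = 6(Δ_0 - S'(0)) = -21 and h_2·m_2 + 2h_2·m_3 = 6(S'(6) - Δ_2) = -33.
Solving the tridiagonal system: m_0 = -1043/78, m_1 = 224/39, m_2 = -119/78, m_3 = -292/39.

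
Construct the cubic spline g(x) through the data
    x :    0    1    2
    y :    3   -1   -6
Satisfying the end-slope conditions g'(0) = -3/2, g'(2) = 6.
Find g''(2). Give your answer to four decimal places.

38.2500

Put M_i = g'' at the i-th knot. Here h = (1, 1) and Δ = (-4, -5), so the interior equations h_(i-1)·M_(i-1) + 2(h_(i-1)+h_i)·M_i + h_i·M_(i+1) = 6(Δ_i − Δ_(i-1)) read
  1·M_0 + 4·M_1 + 1·M_2 = 6(Δ_1 - Δ_0) = -6
Clamped end conditions give two more equations: 2h_0·M_0 + h_0·M_1 = 6(Δ_0 - g'(0)) = -15 and h_1·M_1 + 2h_1·M_2 = 6(g'(2) - Δ_1) = 66.
Hence M_0 = -9/4, M_1 = -21/2, M_2 = 153/4.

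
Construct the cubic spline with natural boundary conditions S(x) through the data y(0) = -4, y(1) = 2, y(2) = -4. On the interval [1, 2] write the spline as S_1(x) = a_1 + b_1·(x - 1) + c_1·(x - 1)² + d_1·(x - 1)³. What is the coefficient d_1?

With M_i denoting the second derivative at x_i, h_i = 1, 1, and Δ_i = (y_(i+1) − y_i)/h_i = 6, -6:
  1·M_0 + 4·M_1 + 1·M_2 = 6(Δ_1 - Δ_0) = -72
Natural end conditions: M_0 = M_2 = 0.
Solving: M_0 = 0, M_1 = -18, M_2 = 0.
On [1, 2], with S_1(x) = a_1 + b_1·(x - 1) + c_1·(x - 1)² + d_1·(x - 1)³: c_1 = M_1/2 = -9, d_1 = (M_2 - M_1)/(6h_1) = 3, b_1 = Δ_1 - h_1(2M_1 + M_2)/6 = 0.

3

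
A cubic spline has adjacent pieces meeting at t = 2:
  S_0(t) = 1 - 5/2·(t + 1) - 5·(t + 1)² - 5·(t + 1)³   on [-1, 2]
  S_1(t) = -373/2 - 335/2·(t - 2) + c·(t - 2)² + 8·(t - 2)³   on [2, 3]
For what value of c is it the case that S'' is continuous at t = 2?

-50

S_0''(t) = -10 - 30·(t + 1), so S_0''(2) = -100. On the right, S_1''(2) = 2c, so c = -50.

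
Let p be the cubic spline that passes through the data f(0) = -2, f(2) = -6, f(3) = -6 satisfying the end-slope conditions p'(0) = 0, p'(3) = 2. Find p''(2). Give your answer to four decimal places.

Write M_i for p''(x_i). With h_i = 2, 1 and divided differences Δ_i = -2, 0, the continuity of p' gives the tridiagonal system
  2·M_0 + 6·M_1 + 1·M_2 = 6(Δ_1 - Δ_0) = 12
Clamped end conditions give two more equations: 2h_0·M_0 + h_0·M_1 = 6(Δ_0 - p'(0)) = -12 and h_1·M_1 + 2h_1·M_2 = 6(p'(3) - Δ_1) = 12.
Forward elimination and back-substitution give M_0 = -13/3, M_1 = 8/3, M_2 = 14/3.

2.6667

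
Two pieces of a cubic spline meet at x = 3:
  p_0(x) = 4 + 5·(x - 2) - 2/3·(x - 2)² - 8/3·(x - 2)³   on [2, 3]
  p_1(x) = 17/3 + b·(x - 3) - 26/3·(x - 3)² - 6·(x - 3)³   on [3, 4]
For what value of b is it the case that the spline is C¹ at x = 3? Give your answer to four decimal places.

p_0'(x) = 5 - 4/3·(x - 2) - 8·(x - 2)², so p_0'(3) = -13/3. On the right, p_1'(3) = b, so b = -13/3.

-4.3333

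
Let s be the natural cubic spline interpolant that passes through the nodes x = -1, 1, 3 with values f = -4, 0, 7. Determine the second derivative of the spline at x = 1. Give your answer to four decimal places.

1.1250

Write M_i for s''(x_i). With h_i = 2, 2 and divided differences Δ_i = 2, 7/2, the continuity of s' gives the tridiagonal system
  2·M_0 + 8·M_1 + 2·M_2 = 6(Δ_1 - Δ_0) = 9
Natural end conditions: M_0 = M_2 = 0.
Forward elimination and back-substitution give M_0 = 0, M_1 = 9/8, M_2 = 0.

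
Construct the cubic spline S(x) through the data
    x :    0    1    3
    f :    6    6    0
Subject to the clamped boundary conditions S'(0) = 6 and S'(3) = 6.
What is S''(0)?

With σ_i denoting the second derivative at x_i, h_i = 1, 2, and Δ_i = (y_(i+1) − y_i)/h_i = 0, -3:
  1·σ_0 + 6·σ_1 + 2·σ_2 = 6(Δ_1 - Δ_0) = -18
Clamped end conditions give two more equations: 2h_0·σ_0 + h_0·σ_1 = 6(Δ_0 - S'(0)) = -36 and h_1·σ_1 + 2h_1·σ_2 = 6(S'(3) - Δ_1) = 54.
Forward elimination and back-substitution give σ_0 = -15, σ_1 = -6, σ_2 = 33/2.

-15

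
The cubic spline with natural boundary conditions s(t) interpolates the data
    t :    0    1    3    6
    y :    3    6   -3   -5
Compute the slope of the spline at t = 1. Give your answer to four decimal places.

0.0476

With m_i denoting the second derivative at x_i, h_i = 1, 2, 3, and Δ_i = (y_(i+1) − y_i)/h_i = 3, -9/2, -2/3:
  1·m_0 + 6·m_1 + 2·m_2 = 6(Δ_1 - Δ_0) = -45
  2·m_1 + 10·m_2 + 3·m_3 = 6(Δ_2 - Δ_1) = 23
Natural end conditions: m_0 = m_3 = 0.
Solving: m_0 = 0, m_1 = -62/7, m_2 = 57/14, m_3 = 0.
On [1, 3], s'(t) = b_1 + 2c_1·(t - 1) + 3d_1·(t - 1)² with b_1 = Δ_1 - h_1(2m_1 + m_2)/6 = 1/21, c_1 = m_1/2 = -31/7, d_1 = (m_2 - m_1)/(6h_1) = 181/168. So s'(1) = 1/21.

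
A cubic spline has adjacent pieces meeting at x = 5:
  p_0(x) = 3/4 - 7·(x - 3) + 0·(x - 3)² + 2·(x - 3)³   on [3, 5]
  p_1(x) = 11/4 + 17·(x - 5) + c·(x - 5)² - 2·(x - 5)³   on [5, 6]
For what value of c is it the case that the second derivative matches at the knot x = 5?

p_0''(x) = 0 + 12·(x - 3), so p_0''(5) = 24. On the right, p_1''(5) = 2c, so c = 12.

12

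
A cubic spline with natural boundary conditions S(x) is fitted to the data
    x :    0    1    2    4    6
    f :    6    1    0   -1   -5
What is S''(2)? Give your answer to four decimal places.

-0.1429

With m_i denoting the second derivative at x_i, h_i = 1, 1, 2, 2, and Δ_i = (y_(i+1) − y_i)/h_i = -5, -1, -1/2, -2:
  1·m_0 + 4·m_1 + 1·m_2 = 6(Δ_1 - Δ_0) = 24
  1·m_1 + 6·m_2 + 2·m_3 = 6(Δ_2 - Δ_1) = 3
  2·m_2 + 8·m_3 + 2·m_4 = 6(Δ_3 - Δ_2) = -9
Natural end conditions: m_0 = m_4 = 0.
Forward elimination and back-substitution give m_0 = 0, m_1 = 169/28, m_2 = -1/7, m_3 = -61/56, m_4 = 0.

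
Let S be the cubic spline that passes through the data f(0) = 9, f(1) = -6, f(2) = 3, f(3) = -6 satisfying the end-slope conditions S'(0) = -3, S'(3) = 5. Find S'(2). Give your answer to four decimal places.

Write m_i for S''(x_i). With h_i = 1, 1, 1 and divided differences Δ_i = -15, 9, -9, the continuity of S' gives the tridiagonal system
  1·m_0 + 4·m_1 + 1·m_2 = 6(Δ_1 - Δ_0) = 144
  1·m_1 + 4·m_2 + 1·m_3 = 6(Δ_2 - Δ_1) = -108
Clamped end conditions give two more equations: 2h_0·m_0 + h_0·m_1 = 6(Δ_0 - S'(0)) = -72 and h_2·m_2 + 2h_2·m_3 = 6(S'(3) - Δ_2) = 84.
Solving the tridiagonal system: m_0 = -212/3, m_1 = 208/3, m_2 = -188/3, m_3 = 220/3.
On [2, 3], S'(x) = b_2 + 2c_2·(x - 2) + 3d_2·(x - 2)² with b_2 = Δ_2 - h_2(2m_2 + m_3)/6 = -1/3, c_2 = m_2/2 = -94/3, d_2 = (m_3 - m_2)/(6h_2) = 68/3. So S'(2) = -1/3.

-0.3333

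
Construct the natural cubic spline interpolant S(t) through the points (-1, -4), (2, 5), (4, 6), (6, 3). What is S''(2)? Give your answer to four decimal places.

With M_i denoting the second derivative at x_i, h_i = 3, 2, 2, and Δ_i = (y_(i+1) − y_i)/h_i = 3, 1/2, -3/2:
  3·M_0 + 10·M_1 + 2·M_2 = 6(Δ_1 - Δ_0) = -15
  2·M_1 + 8·M_2 + 2·M_3 = 6(Δ_2 - Δ_1) = -12
Natural end conditions: M_0 = M_3 = 0.
Forward elimination and back-substitution give M_0 = 0, M_1 = -24/19, M_2 = -45/38, M_3 = 0.

-1.2632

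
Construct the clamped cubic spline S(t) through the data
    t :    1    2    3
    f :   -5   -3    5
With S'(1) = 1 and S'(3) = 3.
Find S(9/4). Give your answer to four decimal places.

-0.9766

With m_i denoting the second derivative at x_i, h_i = 1, 1, and Δ_i = (y_(i+1) − y_i)/h_i = 2, 8:
  1·m_0 + 4·m_1 + 1·m_2 = 6(Δ_1 - Δ_0) = 36
Clamped end conditions give two more equations: 2h_0·m_0 + h_0·m_1 = 6(Δ_0 - S'(1)) = 6 and h_1·m_1 + 2h_1·m_2 = 6(S'(3) - Δ_1) = -30.
Solving the tridiagonal system: m_0 = -5, m_1 = 16, m_2 = -23.
On [2, 3], S(t) = -3 + 13/2·(t - 2) + 8·(t - 2)² - 13/2·(t - 2)³.
With (t - 2) = 1/4: S(9/4) = -125/128.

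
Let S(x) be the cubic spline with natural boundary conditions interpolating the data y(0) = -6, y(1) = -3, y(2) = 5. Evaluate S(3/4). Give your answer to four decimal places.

-4.1602

Write M_i for S''(x_i). With h_i = 1, 1 and divided differences Δ_i = 3, 8, the continuity of S' gives the tridiagonal system
  1·M_0 + 4·M_1 + 1·M_2 = 6(Δ_1 - Δ_0) = 30
Natural end conditions: M_0 = M_2 = 0.
Solving the tridiagonal system: M_0 = 0, M_1 = 15/2, M_2 = 0.
On [0, 1], S(x) = -6 + 7/4·x + 0·x² + 5/4·x³.
With x = 3/4: S(3/4) = -1065/256.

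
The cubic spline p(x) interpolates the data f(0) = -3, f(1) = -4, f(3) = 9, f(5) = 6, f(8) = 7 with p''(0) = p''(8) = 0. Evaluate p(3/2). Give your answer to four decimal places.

Let σ_i = p''(x_i). Step sizes h_i = 1, 2, 2, 3; slopes of the chords Δ_i = (y_(i+1) - y_i)/h_i = -1, 13/2, -3/2, 1/3.
  1·σ_0 + 6·σ_1 + 2·σ_2 = 6(Δ_1 - Δ_0) = 45
  2·σ_1 + 8·σ_2 + 2·σ_3 = 6(Δ_2 - Δ_1) = -48
  2·σ_2 + 10·σ_3 + 3·σ_4 = 6(Δ_3 - Δ_2) = 11
Natural end conditions: σ_0 = σ_4 = 0.
Solving the tridiagonal system: σ_0 = 0, σ_1 = 553/52, σ_2 = -489/52, σ_3 = 155/52, σ_4 = 0.
On [1, 3], p(x) = -4 + 397/156·(x - 1) + 553/104·(x - 1)² - 521/312·(x - 1)³.
With (x - 1) = 1/2: p(3/2) = -1337/832.

-1.6070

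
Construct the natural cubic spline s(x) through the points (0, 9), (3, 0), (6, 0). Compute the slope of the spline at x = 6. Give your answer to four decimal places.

With m_i denoting the second derivative at x_i, h_i = 3, 3, and Δ_i = (y_(i+1) − y_i)/h_i = -3, 0:
  3·m_0 + 12·m_1 + 3·m_2 = 6(Δ_1 - Δ_0) = 18
Natural end conditions: m_0 = m_2 = 0.
Forward elimination and back-substitution give m_0 = 0, m_1 = 3/2, m_2 = 0.
On [3, 6], s'(x) = b_1 + 2c_1·(x - 3) + 3d_1·(x - 3)² with b_1 = Δ_1 - h_1(2m_1 + m_2)/6 = -3/2, c_1 = m_1/2 = 3/4, d_1 = (m_2 - m_1)/(6h_1) = -1/12. So s'(6) = 3/4.

0.7500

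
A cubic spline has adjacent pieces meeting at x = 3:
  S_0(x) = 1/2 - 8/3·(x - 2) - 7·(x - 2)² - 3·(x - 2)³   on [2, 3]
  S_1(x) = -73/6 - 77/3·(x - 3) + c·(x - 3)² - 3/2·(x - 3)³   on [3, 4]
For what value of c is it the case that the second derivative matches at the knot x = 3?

S_0''(x) = -14 - 18·(x - 2), so S_0''(3) = -32. On the right, S_1''(3) = 2c, so c = -16.

-16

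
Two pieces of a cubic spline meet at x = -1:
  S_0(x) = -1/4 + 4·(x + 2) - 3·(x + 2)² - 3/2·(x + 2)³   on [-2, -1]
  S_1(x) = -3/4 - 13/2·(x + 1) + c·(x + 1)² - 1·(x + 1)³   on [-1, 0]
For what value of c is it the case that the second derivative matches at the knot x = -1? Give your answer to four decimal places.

-7.5000

S_0''(x) = -6 - 9·(x + 2), so S_0''(-1) = -15. On the right, S_1''(-1) = 2c, so c = -15/2.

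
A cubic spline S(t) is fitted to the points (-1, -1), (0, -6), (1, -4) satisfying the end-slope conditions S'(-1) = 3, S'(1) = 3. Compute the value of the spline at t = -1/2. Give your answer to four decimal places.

Let M_i = S''(x_i). Step sizes h_i = 1, 1; slopes of the chords Δ_i = (y_(i+1) - y_i)/h_i = -5, 2.
  1·M_0 + 4·M_1 + 1·M_2 = 6(Δ_1 - Δ_0) = 42
Clamped end conditions give two more equations: 2h_0·M_0 + h_0·M_1 = 6(Δ_0 - S'(-1)) = -48 and h_1·M_1 + 2h_1·M_2 = 6(S'(1) - Δ_1) = 6.
Forward elimination and back-substitution give M_0 = -69/2, M_1 = 21, M_2 = -15/2.
On [-1, 0], S(t) = -1 + 3·(t + 1) - 69/4·(t + 1)² + 37/4·(t + 1)³.
With (t + 1) = 1/2: S(-1/2) = -85/32.

-2.6563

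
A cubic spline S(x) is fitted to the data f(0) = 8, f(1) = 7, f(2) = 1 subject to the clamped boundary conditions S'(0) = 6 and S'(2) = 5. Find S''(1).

-14

Put σ_i = S'' at the i-th knot. Here h = (1, 1) and Δ = (-1, -6), so the interior equations h_(i-1)·σ_(i-1) + 2(h_(i-1)+h_i)·σ_i + h_i·σ_(i+1) = 6(Δ_i − Δ_(i-1)) read
  1·σ_0 + 4·σ_1 + 1·σ_2 = 6(Δ_1 - Δ_0) = -30
Clamped end conditions give two more equations: 2h_0·σ_0 + h_0·σ_1 = 6(Δ_0 - S'(0)) = -42 and h_1·σ_1 + 2h_1·σ_2 = 6(S'(2) - Δ_1) = 66.
Solving the tridiagonal system: σ_0 = -14, σ_1 = -14, σ_2 = 40.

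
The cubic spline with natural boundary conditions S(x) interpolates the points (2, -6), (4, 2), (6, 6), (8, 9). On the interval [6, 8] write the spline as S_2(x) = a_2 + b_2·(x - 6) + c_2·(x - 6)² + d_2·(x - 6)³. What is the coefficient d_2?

Let σ_i = S''(x_i). Step sizes h_i = 2, 2, 2; slopes of the chords Δ_i = (y_(i+1) - y_i)/h_i = 4, 2, 3/2.
  2·σ_0 + 8·σ_1 + 2·σ_2 = 6(Δ_1 - Δ_0) = -12
  2·σ_1 + 8·σ_2 + 2·σ_3 = 6(Δ_2 - Δ_1) = -3
Natural end conditions: σ_0 = σ_3 = 0.
Solving: σ_0 = 0, σ_1 = -3/2, σ_2 = 0, σ_3 = 0.
On [6, 8], with S_2(x) = a_2 + b_2·(x - 6) + c_2·(x - 6)² + d_2·(x - 6)³: c_2 = σ_2/2 = 0, d_2 = (σ_3 - σ_2)/(6h_2) = 0, b_2 = Δ_2 - h_2(2σ_2 + σ_3)/6 = 3/2.

0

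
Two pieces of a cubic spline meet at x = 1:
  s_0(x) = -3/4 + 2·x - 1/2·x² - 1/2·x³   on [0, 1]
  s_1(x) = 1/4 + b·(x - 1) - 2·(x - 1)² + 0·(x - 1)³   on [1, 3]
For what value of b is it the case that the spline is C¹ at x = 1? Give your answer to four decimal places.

-0.5000

s_0'(x) = 2 - 1·x - 3/2·x², so s_0'(1) = -1/2. On the right, s_1'(1) = b, so b = -1/2.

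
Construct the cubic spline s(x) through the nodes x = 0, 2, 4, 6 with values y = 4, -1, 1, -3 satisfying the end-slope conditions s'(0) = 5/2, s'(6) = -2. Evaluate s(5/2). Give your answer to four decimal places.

-1.2125

Put σ_i = s'' at the i-th knot. Here h = (2, 2, 2) and Δ = (-5/2, 1, -2), so the interior equations h_(i-1)·σ_(i-1) + 2(h_(i-1)+h_i)·σ_i + h_i·σ_(i+1) = 6(Δ_i − Δ_(i-1)) read
  2·σ_0 + 8·σ_1 + 2·σ_2 = 6(Δ_1 - Δ_0) = 21
  2·σ_1 + 8·σ_2 + 2·σ_3 = 6(Δ_2 - Δ_1) = -18
Clamped end conditions give two more equations: 2h_0·σ_0 + h_0·σ_1 = 6(Δ_0 - s'(0)) = -30 and h_2·σ_2 + 2h_2·σ_3 = 6(s'(6) - Δ_2) = 0.
Forward elimination and back-substitution give σ_0 = -107/10, σ_1 = 32/5, σ_2 = -22/5, σ_3 = 11/5.
On [2, 4], s(x) = -1 - 9/5·(x - 2) + 16/5·(x - 2)² - 9/10·(x - 2)³.
With (x - 2) = 1/2: s(5/2) = -97/80.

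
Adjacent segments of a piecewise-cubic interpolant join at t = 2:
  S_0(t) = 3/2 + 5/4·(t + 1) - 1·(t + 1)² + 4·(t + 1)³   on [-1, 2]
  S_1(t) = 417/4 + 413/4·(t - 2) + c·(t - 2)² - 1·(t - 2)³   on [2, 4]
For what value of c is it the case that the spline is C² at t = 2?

S_0''(t) = -2 + 24·(t + 1), so S_0''(2) = 70. On the right, S_1''(2) = 2c, so c = 35.

35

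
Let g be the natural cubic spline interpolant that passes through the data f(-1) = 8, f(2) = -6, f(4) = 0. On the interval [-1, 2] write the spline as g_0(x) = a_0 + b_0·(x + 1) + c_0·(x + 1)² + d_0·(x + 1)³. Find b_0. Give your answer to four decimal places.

-6.9667

Write M_i for g''(x_i). With h_i = 3, 2 and divided differences Δ_i = -14/3, 3, the continuity of g' gives the tridiagonal system
  3·M_0 + 10·M_1 + 2·M_2 = 6(Δ_1 - Δ_0) = 46
Natural end conditions: M_0 = M_2 = 0.
Solving: M_0 = 0, M_1 = 23/5, M_2 = 0.
On [-1, 2], with g_0(x) = a_0 + b_0·(x + 1) + c_0·(x + 1)² + d_0·(x + 1)³: c_0 = M_0/2 = 0, d_0 = (M_1 - M_0)/(6h_0) = 23/90, b_0 = Δ_0 - h_0(2M_0 + M_1)/6 = -209/30.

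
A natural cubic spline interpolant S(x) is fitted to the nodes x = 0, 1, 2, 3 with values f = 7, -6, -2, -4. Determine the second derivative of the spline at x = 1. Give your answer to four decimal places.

With m_i denoting the second derivative at x_i, h_i = 1, 1, 1, and Δ_i = (y_(i+1) − y_i)/h_i = -13, 4, -2:
  1·m_0 + 4·m_1 + 1·m_2 = 6(Δ_1 - Δ_0) = 102
  1·m_1 + 4·m_2 + 1·m_3 = 6(Δ_2 - Δ_1) = -36
Natural end conditions: m_0 = m_3 = 0.
Forward elimination and back-substitution give m_0 = 0, m_1 = 148/5, m_2 = -82/5, m_3 = 0.

29.6000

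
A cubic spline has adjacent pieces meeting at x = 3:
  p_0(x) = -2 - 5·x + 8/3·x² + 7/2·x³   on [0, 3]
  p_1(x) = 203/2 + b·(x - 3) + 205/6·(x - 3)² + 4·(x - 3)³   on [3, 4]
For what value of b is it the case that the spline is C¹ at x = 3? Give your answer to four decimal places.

p_0'(x) = -5 + 16/3·x + 21/2·x², so p_0'(3) = 211/2. On the right, p_1'(3) = b, so b = 211/2.

105.5000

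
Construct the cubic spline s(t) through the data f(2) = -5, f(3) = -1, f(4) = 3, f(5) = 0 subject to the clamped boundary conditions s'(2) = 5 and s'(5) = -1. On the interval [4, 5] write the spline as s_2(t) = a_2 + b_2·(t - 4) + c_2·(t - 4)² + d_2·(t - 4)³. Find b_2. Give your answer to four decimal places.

Write M_i for s''(x_i). With h_i = 1, 1, 1 and divided differences Δ_i = 4, 4, -3, the continuity of s' gives the tridiagonal system
  1·M_0 + 4·M_1 + 1·M_2 = 6(Δ_1 - Δ_0) = 0
  1·M_1 + 4·M_2 + 1·M_3 = 6(Δ_2 - Δ_1) = -42
Clamped end conditions give two more equations: 2h_0·M_0 + h_0·M_1 = 6(Δ_0 - s'(2)) = -6 and h_2·M_2 + 2h_2·M_3 = 6(s'(5) - Δ_2) = 12.
Forward elimination and back-substitution give M_0 = -28/5, M_1 = 26/5, M_2 = -76/5, M_3 = 68/5.
On [4, 5], with s_2(t) = a_2 + b_2·(t - 4) + c_2·(t - 4)² + d_2·(t - 4)³: c_2 = M_2/2 = -38/5, d_2 = (M_3 - M_2)/(6h_2) = 24/5, b_2 = Δ_2 - h_2(2M_2 + M_3)/6 = -1/5.

-0.2000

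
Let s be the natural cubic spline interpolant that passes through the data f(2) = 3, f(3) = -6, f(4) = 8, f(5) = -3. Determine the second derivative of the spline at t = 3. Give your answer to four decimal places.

46.8000

Write M_i for s''(x_i). With h_i = 1, 1, 1 and divided differences Δ_i = -9, 14, -11, the continuity of s' gives the tridiagonal system
  1·M_0 + 4·M_1 + 1·M_2 = 6(Δ_1 - Δ_0) = 138
  1·M_1 + 4·M_2 + 1·M_3 = 6(Δ_2 - Δ_1) = -150
Natural end conditions: M_0 = M_3 = 0.
Hence M_0 = 0, M_1 = 234/5, M_2 = -246/5, M_3 = 0.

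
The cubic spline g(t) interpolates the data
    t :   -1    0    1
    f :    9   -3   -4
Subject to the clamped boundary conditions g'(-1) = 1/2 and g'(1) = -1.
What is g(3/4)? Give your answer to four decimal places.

-4.1543

Put M_i = g'' at the i-th knot. Here h = (1, 1) and Δ = (-12, -1), so the interior equations h_(i-1)·M_(i-1) + 2(h_(i-1)+h_i)·M_i + h_i·M_(i+1) = 6(Δ_i − Δ_(i-1)) read
  1·M_0 + 4·M_1 + 1·M_2 = 6(Δ_1 - Δ_0) = 66
Clamped end conditions give two more equations: 2h_0·M_0 + h_0·M_1 = 6(Δ_0 - g'(-1)) = -75 and h_1·M_1 + 2h_1·M_2 = 6(g'(1) - Δ_1) = 0.
Hence M_0 = -219/4, M_1 = 69/2, M_2 = -69/4.
On [0, 1], g(t) = -3 - 77/8·t + 69/4·t² - 69/8·t³.
With t = 3/4: g(3/4) = -2127/512.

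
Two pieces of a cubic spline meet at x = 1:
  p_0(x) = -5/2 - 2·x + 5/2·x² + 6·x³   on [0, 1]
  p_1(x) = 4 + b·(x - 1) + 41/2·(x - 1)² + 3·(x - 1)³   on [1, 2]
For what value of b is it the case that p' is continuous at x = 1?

21

p_0'(x) = -2 + 5·x + 18·x², so p_0'(1) = 21. On the right, p_1'(1) = b, so b = 21.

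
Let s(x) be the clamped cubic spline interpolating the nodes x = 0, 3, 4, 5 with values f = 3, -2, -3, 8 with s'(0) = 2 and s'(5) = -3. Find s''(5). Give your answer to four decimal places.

Write M_i for s''(x_i). With h_i = 3, 1, 1 and divided differences Δ_i = -5/3, -1, 11, the continuity of s' gives the tridiagonal system
  3·M_0 + 8·M_1 + 1·M_2 = 6(Δ_1 - Δ_0) = 4
  1·M_1 + 4·M_2 + 1·M_3 = 6(Δ_2 - Δ_1) = 72
Clamped end conditions give two more equations: 2h_0·M_0 + h_0·M_1 = 6(Δ_0 - s'(0)) = -22 and h_2·M_2 + 2h_2·M_3 = 6(s'(5) - Δ_2) = -84.
Solving the tridiagonal system: M_0 = -196/87, M_1 = -82/29, M_2 = 968/29, M_3 = -1702/29.

-58.6897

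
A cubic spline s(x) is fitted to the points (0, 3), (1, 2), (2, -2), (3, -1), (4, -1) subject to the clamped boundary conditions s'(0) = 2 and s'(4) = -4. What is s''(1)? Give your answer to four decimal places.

Let M_i = s''(x_i). Step sizes h_i = 1, 1, 1, 1; slopes of the chords Δ_i = (y_(i+1) - y_i)/h_i = -1, -4, 1, 0.
  1·M_0 + 4·M_1 + 1·M_2 = 6(Δ_1 - Δ_0) = -18
  1·M_1 + 4·M_2 + 1·M_3 = 6(Δ_2 - Δ_1) = 30
  1·M_2 + 4·M_3 + 1·M_4 = 6(Δ_3 - Δ_2) = -6
Clamped end conditions give two more equations: 2h_0·M_0 + h_0·M_1 = 6(Δ_0 - s'(0)) = -18 and h_3·M_3 + 2h_3·M_4 = 6(s'(4) - Δ_3) = -24.
Solving: M_0 = -45/7, M_1 = -36/7, M_2 = 9, M_3 = -6/7, M_4 = -81/7.

-5.1429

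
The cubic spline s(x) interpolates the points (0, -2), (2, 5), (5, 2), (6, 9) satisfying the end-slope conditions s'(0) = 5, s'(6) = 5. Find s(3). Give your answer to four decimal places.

2.9359

Put M_i = s'' at the i-th knot. Here h = (2, 3, 1) and Δ = (7/2, -1, 7), so the interior equations h_(i-1)·M_(i-1) + 2(h_(i-1)+h_i)·M_i + h_i·M_(i+1) = 6(Δ_i − Δ_(i-1)) read
  2·M_0 + 10·M_1 + 3·M_2 = 6(Δ_1 - Δ_0) = -27
  3·M_1 + 8·M_2 + 1·M_3 = 6(Δ_2 - Δ_1) = 48
Clamped end conditions give two more equations: 2h_0·M_0 + h_0·M_1 = 6(Δ_0 - s'(0)) = -9 and h_2·M_2 + 2h_2·M_3 = 6(s'(6) - Δ_2) = -12.
Solving: M_0 = 15/26, M_1 = -147/26, M_2 = 123/13, M_3 = -279/26.
On [2, 5], s(x) = 5 - 1/13·(x - 2) - 147/52·(x - 2)² + 131/156·(x - 2)³.
With (x - 2) = 1: s(3) = 229/78.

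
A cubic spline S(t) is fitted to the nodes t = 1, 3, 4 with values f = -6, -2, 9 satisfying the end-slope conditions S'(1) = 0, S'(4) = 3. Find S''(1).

-5

With σ_i denoting the second derivative at x_i, h_i = 2, 1, and Δ_i = (y_(i+1) − y_i)/h_i = 2, 11:
  2·σ_0 + 6·σ_1 + 1·σ_2 = 6(Δ_1 - Δ_0) = 54
Clamped end conditions give two more equations: 2h_0·σ_0 + h_0·σ_1 = 6(Δ_0 - S'(1)) = 12 and h_1·σ_1 + 2h_1·σ_2 = 6(S'(4) - Δ_1) = -48.
Solving the tridiagonal system: σ_0 = -5, σ_1 = 16, σ_2 = -32.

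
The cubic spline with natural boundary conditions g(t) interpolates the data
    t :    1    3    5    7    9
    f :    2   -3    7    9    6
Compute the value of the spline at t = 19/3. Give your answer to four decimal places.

9.4074

Write m_i for g''(x_i). With h_i = 2, 2, 2, 2 and divided differences Δ_i = -5/2, 5, 1, -3/2, the continuity of g' gives the tridiagonal system
  2·m_0 + 8·m_1 + 2·m_2 = 6(Δ_1 - Δ_0) = 45
  2·m_1 + 8·m_2 + 2·m_3 = 6(Δ_2 - Δ_1) = -24
  2·m_2 + 8·m_3 + 2·m_4 = 6(Δ_3 - Δ_2) = -15
Natural end conditions: m_0 = m_4 = 0.
Solving: m_0 = 0, m_1 = 27/4, m_2 = -9/2, m_3 = -3/4, m_4 = 0.
On [5, 7], g(t) = 7 + 17/4·(t - 5) - 9/4·(t - 5)² + 5/16·(t - 5)³.
With (t - 5) = 4/3: g(19/3) = 254/27.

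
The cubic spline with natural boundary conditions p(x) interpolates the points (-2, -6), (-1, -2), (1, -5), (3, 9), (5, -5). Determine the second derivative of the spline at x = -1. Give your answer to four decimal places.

Put σ_i = p'' at the i-th knot. Here h = (1, 2, 2, 2) and Δ = (4, -3/2, 7, -7), so the interior equations h_(i-1)·σ_(i-1) + 2(h_(i-1)+h_i)·σ_i + h_i·σ_(i+1) = 6(Δ_i − Δ_(i-1)) read
  1·σ_0 + 6·σ_1 + 2·σ_2 = 6(Δ_1 - Δ_0) = -33
  2·σ_1 + 8·σ_2 + 2·σ_3 = 6(Δ_2 - Δ_1) = 51
  2·σ_2 + 8·σ_3 + 2·σ_4 = 6(Δ_3 - Δ_2) = -84
Natural end conditions: σ_0 = σ_4 = 0.
Hence σ_0 = 0, σ_1 = -783/82, σ_2 = 498/41, σ_3 = -555/41, σ_4 = 0.

-9.5488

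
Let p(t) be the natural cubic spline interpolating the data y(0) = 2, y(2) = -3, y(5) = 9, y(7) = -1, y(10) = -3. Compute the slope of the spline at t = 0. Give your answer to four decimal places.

-4.6149

Let m_i = p''(x_i). Step sizes h_i = 2, 3, 2, 3; slopes of the chords Δ_i = (y_(i+1) - y_i)/h_i = -5/2, 4, -5, -2/3.
  2·m_0 + 10·m_1 + 3·m_2 = 6(Δ_1 - Δ_0) = 39
  3·m_1 + 10·m_2 + 2·m_3 = 6(Δ_2 - Δ_1) = -54
  2·m_2 + 10·m_3 + 3·m_4 = 6(Δ_3 - Δ_2) = 26
Natural end conditions: m_0 = m_4 = 0.
Hence m_0 = 0, m_1 = 184/29, m_2 = -709/87, m_3 = 368/87, m_4 = 0.
On [0, 2], p'(t) = b_0 + 2c_0·t + 3d_0·t² with b_0 = Δ_0 - h_0(2m_0 + m_1)/6 = -803/174, c_0 = m_0/2 = 0, d_0 = (m_1 - m_0)/(6h_0) = 46/87. So p'(0) = -803/174.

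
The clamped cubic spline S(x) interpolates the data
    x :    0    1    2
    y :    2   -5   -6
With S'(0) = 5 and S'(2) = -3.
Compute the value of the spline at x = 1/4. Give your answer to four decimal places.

Write M_i for S''(x_i). With h_i = 1, 1 and divided differences Δ_i = -7, -1, the continuity of S' gives the tridiagonal system
  1·M_0 + 4·M_1 + 1·M_2 = 6(Δ_1 - Δ_0) = 36
Clamped end conditions give two more equations: 2h_0·M_0 + h_0·M_1 = 6(Δ_0 - S'(0)) = -72 and h_1·M_1 + 2h_1·M_2 = 6(S'(2) - Δ_1) = -12.
Forward elimination and back-substitution give M_0 = -49, M_1 = 26, M_2 = -19.
On [0, 1], S(x) = 2 + 5·x - 49/2·x² + 25/2·x³.
With x = 1/4: S(1/4) = 245/128.

1.9141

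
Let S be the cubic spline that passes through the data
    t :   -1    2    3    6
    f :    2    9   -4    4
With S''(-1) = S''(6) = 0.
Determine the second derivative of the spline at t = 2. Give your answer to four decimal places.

Put m_i = S'' at the i-th knot. Here h = (3, 1, 3) and Δ = (7/3, -13, 8/3), so the interior equations h_(i-1)·m_(i-1) + 2(h_(i-1)+h_i)·m_i + h_i·m_(i+1) = 6(Δ_i − Δ_(i-1)) read
  3·m_0 + 8·m_1 + 1·m_2 = 6(Δ_1 - Δ_0) = -92
  1·m_1 + 8·m_2 + 3·m_3 = 6(Δ_2 - Δ_1) = 94
Natural end conditions: m_0 = m_3 = 0.
Solving: m_0 = 0, m_1 = -830/63, m_2 = 844/63, m_3 = 0.

-13.1746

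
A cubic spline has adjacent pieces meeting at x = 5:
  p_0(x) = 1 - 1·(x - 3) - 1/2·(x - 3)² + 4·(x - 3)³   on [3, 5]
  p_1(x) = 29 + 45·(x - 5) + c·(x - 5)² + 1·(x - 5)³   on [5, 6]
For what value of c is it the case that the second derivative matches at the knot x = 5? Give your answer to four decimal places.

23.5000

p_0''(x) = -1 + 24·(x - 3), so p_0''(5) = 47. On the right, p_1''(5) = 2c, so c = 47/2.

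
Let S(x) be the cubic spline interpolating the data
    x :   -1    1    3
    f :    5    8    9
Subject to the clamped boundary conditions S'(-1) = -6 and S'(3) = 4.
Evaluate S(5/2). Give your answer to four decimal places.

7.9063

With M_i denoting the second derivative at x_i, h_i = 2, 2, and Δ_i = (y_(i+1) − y_i)/h_i = 3/2, 1/2:
  2·M_0 + 8·M_1 + 2·M_2 = 6(Δ_1 - Δ_0) = -6
Clamped end conditions give two more equations: 2h_0·M_0 + h_0·M_1 = 6(Δ_0 - S'(-1)) = 45 and h_1·M_1 + 2h_1·M_2 = 6(S'(3) - Δ_1) = 21.
Solving the tridiagonal system: M_0 = 29/2, M_1 = -13/2, M_2 = 17/2.
On [1, 3], S(x) = 8 + 2·(x - 1) - 13/4·(x - 1)² + 5/4·(x - 1)³.
With (x - 1) = 3/2: S(5/2) = 253/32.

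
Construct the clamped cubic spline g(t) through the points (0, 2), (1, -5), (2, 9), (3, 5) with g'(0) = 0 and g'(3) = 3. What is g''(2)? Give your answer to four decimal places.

-53.2000

Let m_i = g''(x_i). Step sizes h_i = 1, 1, 1; slopes of the chords Δ_i = (y_(i+1) - y_i)/h_i = -7, 14, -4.
  1·m_0 + 4·m_1 + 1·m_2 = 6(Δ_1 - Δ_0) = 126
  1·m_1 + 4·m_2 + 1·m_3 = 6(Δ_2 - Δ_1) = -108
Clamped end conditions give two more equations: 2h_0·m_0 + h_0·m_1 = 6(Δ_0 - g'(0)) = -42 and h_2·m_2 + 2h_2·m_3 = 6(g'(3) - Δ_2) = 42.
Hence m_0 = -248/5, m_1 = 286/5, m_2 = -266/5, m_3 = 238/5.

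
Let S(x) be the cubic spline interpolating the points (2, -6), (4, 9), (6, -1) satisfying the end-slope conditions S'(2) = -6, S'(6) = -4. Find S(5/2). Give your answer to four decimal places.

-5.7539

Let σ_i = S''(x_i). Step sizes h_i = 2, 2; slopes of the chords Δ_i = (y_(i+1) - y_i)/h_i = 15/2, -5.
  2·σ_0 + 8·σ_1 + 2·σ_2 = 6(Δ_1 - Δ_0) = -75
Clamped end conditions give two more equations: 2h_0·σ_0 + h_0·σ_1 = 6(Δ_0 - S'(2)) = 81 and h_1·σ_1 + 2h_1·σ_2 = 6(S'(6) - Δ_1) = 6.
Solving: σ_0 = 241/8, σ_1 = -79/4, σ_2 = 91/8.
On [2, 4], S(x) = -6 - 6·(x - 2) + 241/16·(x - 2)² - 133/32·(x - 2)³.
With (x - 2) = 1/2: S(5/2) = -1473/256.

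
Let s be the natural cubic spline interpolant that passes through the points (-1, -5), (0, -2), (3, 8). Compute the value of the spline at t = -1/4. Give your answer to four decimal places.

Put M_i = s'' at the i-th knot. Here h = (1, 3) and Δ = (3, 10/3), so the interior equations h_(i-1)·M_(i-1) + 2(h_(i-1)+h_i)·M_i + h_i·M_(i+1) = 6(Δ_i − Δ_(i-1)) read
  1·M_0 + 8·M_1 + 3·M_2 = 6(Δ_1 - Δ_0) = 2
Natural end conditions: M_0 = M_2 = 0.
Solving the tridiagonal system: M_0 = 0, M_1 = 1/4, M_2 = 0.
On [-1, 0], s(t) = -5 + 71/24·(t + 1) + 0·(t + 1)² + 1/24·(t + 1)³.
With (t + 1) = 3/4: s(-1/4) = -1415/512.

-2.7637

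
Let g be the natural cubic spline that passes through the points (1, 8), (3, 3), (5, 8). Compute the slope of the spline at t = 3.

0

Let M_i = g''(x_i). Step sizes h_i = 2, 2; slopes of the chords Δ_i = (y_(i+1) - y_i)/h_i = -5/2, 5/2.
  2·M_0 + 8·M_1 + 2·M_2 = 6(Δ_1 - Δ_0) = 30
Natural end conditions: M_0 = M_2 = 0.
Solving the tridiagonal system: M_0 = 0, M_1 = 15/4, M_2 = 0.
On [3, 5], g'(t) = b_1 + 2c_1·(t - 3) + 3d_1·(t - 3)² with b_1 = Δ_1 - h_1(2M_1 + M_2)/6 = 0, c_1 = M_1/2 = 15/8, d_1 = (M_2 - M_1)/(6h_1) = -5/16. So g'(3) = 0.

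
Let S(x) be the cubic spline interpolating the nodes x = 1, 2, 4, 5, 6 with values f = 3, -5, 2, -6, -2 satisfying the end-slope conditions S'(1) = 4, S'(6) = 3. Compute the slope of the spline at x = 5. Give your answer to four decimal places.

-2.6992

Write M_i for S''(x_i). With h_i = 1, 2, 1, 1 and divided differences Δ_i = -8, 7/2, -8, 4, the continuity of S' gives the tridiagonal system
  1·M_0 + 6·M_1 + 2·M_2 = 6(Δ_1 - Δ_0) = 69
  2·M_1 + 6·M_2 + 1·M_3 = 6(Δ_2 - Δ_1) = -69
  1·M_2 + 4·M_3 + 1·M_4 = 6(Δ_3 - Δ_2) = 72
Clamped end conditions give two more equations: 2h_0·M_0 + h_0·M_1 = 6(Δ_0 - S'(1)) = -72 and h_3·M_3 + 2h_3·M_4 = 6(S'(6) - Δ_3) = -6.
Solving: M_0 = -3215/64, M_1 = 911/32, M_2 = -3301/128, M_3 = 1843/64, M_4 = -2227/128.
On [5, 6], S'(x) = b_3 + 2c_3·(x - 5) + 3d_3·(x - 5)² with b_3 = Δ_3 - h_3(2M_3 + M_4)/6 = -691/256, c_3 = M_3/2 = 1843/128, d_3 = (M_4 - M_3)/(6h_3) = -1971/256. So S'(5) = -691/256.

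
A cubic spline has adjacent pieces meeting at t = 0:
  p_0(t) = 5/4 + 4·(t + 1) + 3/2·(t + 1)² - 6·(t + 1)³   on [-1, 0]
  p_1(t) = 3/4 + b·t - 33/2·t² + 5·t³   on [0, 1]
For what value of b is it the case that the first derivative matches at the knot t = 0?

-11

p_0'(t) = 4 + 3·(t + 1) - 18·(t + 1)², so p_0'(0) = -11. On the right, p_1'(0) = b, so b = -11.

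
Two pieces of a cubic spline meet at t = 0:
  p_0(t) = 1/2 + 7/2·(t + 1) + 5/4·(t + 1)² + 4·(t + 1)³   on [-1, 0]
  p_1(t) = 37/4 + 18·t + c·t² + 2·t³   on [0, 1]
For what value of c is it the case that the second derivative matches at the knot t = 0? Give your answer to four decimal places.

13.2500

p_0''(t) = 5/2 + 24·(t + 1), so p_0''(0) = 53/2. On the right, p_1''(0) = 2c, so c = 53/4.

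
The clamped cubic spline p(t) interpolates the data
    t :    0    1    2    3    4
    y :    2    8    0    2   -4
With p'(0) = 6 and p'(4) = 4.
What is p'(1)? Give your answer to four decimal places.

-2.2143

Write m_i for p''(x_i). With h_i = 1, 1, 1, 1 and divided differences Δ_i = 6, -8, 2, -6, the continuity of p' gives the tridiagonal system
  1·m_0 + 4·m_1 + 1·m_2 = 6(Δ_1 - Δ_0) = -84
  1·m_1 + 4·m_2 + 1·m_3 = 6(Δ_2 - Δ_1) = 60
  1·m_2 + 4·m_3 + 1·m_4 = 6(Δ_3 - Δ_2) = -48
Clamped end conditions give two more equations: 2h_0·m_0 + h_0·m_1 = 6(Δ_0 - p'(0)) = 0 and h_3·m_3 + 2h_3·m_4 = 6(p'(4) - Δ_3) = 60.
Hence m_0 = 115/7, m_1 = -230/7, m_2 = 31, m_3 = -218/7, m_4 = 319/7.
On [1, 2], p'(t) = b_1 + 2c_1·(t - 1) + 3d_1·(t - 1)² with b_1 = Δ_1 - h_1(2m_1 + m_2)/6 = -31/14, c_1 = m_1/2 = -115/7, d_1 = (m_2 - m_1)/(6h_1) = 149/14. So p'(1) = -31/14.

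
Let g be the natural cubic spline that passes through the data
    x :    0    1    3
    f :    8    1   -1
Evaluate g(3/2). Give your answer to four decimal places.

With M_i denoting the second derivative at x_i, h_i = 1, 2, and Δ_i = (y_(i+1) − y_i)/h_i = -7, -1:
  1·M_0 + 6·M_1 + 2·M_2 = 6(Δ_1 - Δ_0) = 36
Natural end conditions: M_0 = M_2 = 0.
Hence M_0 = 0, M_1 = 6, M_2 = 0.
On [1, 3], g(x) = 1 - 5·(x - 1) + 3·(x - 1)² - 1/2·(x - 1)³.
With (x - 1) = 1/2: g(3/2) = -13/16.

-0.8125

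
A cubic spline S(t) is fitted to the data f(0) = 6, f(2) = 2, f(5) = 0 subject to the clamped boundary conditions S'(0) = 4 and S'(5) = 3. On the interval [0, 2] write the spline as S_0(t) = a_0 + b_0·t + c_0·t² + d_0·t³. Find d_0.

1

Put m_i = S'' at the i-th knot. Here h = (2, 3) and Δ = (-2, -2/3), so the interior equations h_(i-1)·m_(i-1) + 2(h_(i-1)+h_i)·m_i + h_i·m_(i+1) = 6(Δ_i − Δ_(i-1)) read
  2·m_0 + 10·m_1 + 3·m_2 = 6(Δ_1 - Δ_0) = 8
Clamped end conditions give two more equations: 2h_0·m_0 + h_0·m_1 = 6(Δ_0 - S'(0)) = -36 and h_1·m_1 + 2h_1·m_2 = 6(S'(5) - Δ_1) = 22.
Solving the tridiagonal system: m_0 = -10, m_1 = 2, m_2 = 8/3.
On [0, 2], with S_0(t) = a_0 + b_0·t + c_0·t² + d_0·t³: c_0 = m_0/2 = -5, d_0 = (m_1 - m_0)/(6h_0) = 1, b_0 = Δ_0 - h_0(2m_0 + m_1)/6 = 4.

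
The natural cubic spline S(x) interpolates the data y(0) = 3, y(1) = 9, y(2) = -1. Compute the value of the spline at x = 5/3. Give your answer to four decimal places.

Write M_i for S''(x_i). With h_i = 1, 1 and divided differences Δ_i = 6, -10, the continuity of S' gives the tridiagonal system
  1·M_0 + 4·M_1 + 1·M_2 = 6(Δ_1 - Δ_0) = -96
Natural end conditions: M_0 = M_2 = 0.
Hence M_0 = 0, M_1 = -24, M_2 = 0.
On [1, 2], S(x) = 9 - 2·(x - 1) - 12·(x - 1)² + 4·(x - 1)³.
With (x - 1) = 2/3: S(5/3) = 95/27.

3.5185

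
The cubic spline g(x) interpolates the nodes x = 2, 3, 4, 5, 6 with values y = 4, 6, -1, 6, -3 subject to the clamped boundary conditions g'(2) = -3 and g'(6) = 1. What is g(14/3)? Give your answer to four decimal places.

4.5952

Put M_i = g'' at the i-th knot. Here h = (1, 1, 1, 1) and Δ = (2, -7, 7, -9), so the interior equations h_(i-1)·M_(i-1) + 2(h_(i-1)+h_i)·M_i + h_i·M_(i+1) = 6(Δ_i − Δ_(i-1)) read
  1·M_0 + 4·M_1 + 1·M_2 = 6(Δ_1 - Δ_0) = -54
  1·M_1 + 4·M_2 + 1·M_3 = 6(Δ_2 - Δ_1) = 84
  1·M_2 + 4·M_3 + 1·M_4 = 6(Δ_3 - Δ_2) = -96
Clamped end conditions give two more equations: 2h_0·M_0 + h_0·M_1 = 6(Δ_0 - g'(2)) = 30 and h_3·M_3 + 2h_3·M_4 = 6(g'(6) - Δ_3) = 60.
Solving the tridiagonal system: M_0 = 859/28, M_1 = -439/14, M_2 = 163/4, M_3 = -667/14, M_4 = 1507/28.
On [4, 5], g(x) = -1 + 19/14·(x - 4) + 163/8·(x - 4)² - 825/56·(x - 4)³.
With (x - 4) = 2/3: g(14/3) = 193/42.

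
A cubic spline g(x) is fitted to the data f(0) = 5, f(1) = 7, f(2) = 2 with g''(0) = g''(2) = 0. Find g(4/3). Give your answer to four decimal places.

5.9815

Put M_i = g'' at the i-th knot. Here h = (1, 1) and Δ = (2, -5), so the interior equations h_(i-1)·M_(i-1) + 2(h_(i-1)+h_i)·M_i + h_i·M_(i+1) = 6(Δ_i − Δ_(i-1)) read
  1·M_0 + 4·M_1 + 1·M_2 = 6(Δ_1 - Δ_0) = -42
Natural end conditions: M_0 = M_2 = 0.
Forward elimination and back-substitution give M_0 = 0, M_1 = -21/2, M_2 = 0.
On [1, 2], g(x) = 7 - 3/2·(x - 1) - 21/4·(x - 1)² + 7/4·(x - 1)³.
With (x - 1) = 1/3: g(4/3) = 323/54.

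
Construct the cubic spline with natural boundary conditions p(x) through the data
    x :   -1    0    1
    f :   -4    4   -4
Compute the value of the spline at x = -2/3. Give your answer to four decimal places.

Write m_i for p''(x_i). With h_i = 1, 1 and divided differences Δ_i = 8, -8, the continuity of p' gives the tridiagonal system
  1·m_0 + 4·m_1 + 1·m_2 = 6(Δ_1 - Δ_0) = -96
Natural end conditions: m_0 = m_2 = 0.
Hence m_0 = 0, m_1 = -24, m_2 = 0.
On [-1, 0], p(x) = -4 + 12·(x + 1) + 0·(x + 1)² - 4·(x + 1)³.
With (x + 1) = 1/3: p(-2/3) = -4/27.

-0.1481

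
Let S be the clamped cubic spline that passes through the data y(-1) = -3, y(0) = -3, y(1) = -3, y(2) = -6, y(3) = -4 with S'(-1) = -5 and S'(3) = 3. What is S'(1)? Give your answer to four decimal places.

-2.5000

Put M_i = S'' at the i-th knot. Here h = (1, 1, 1, 1) and Δ = (0, 0, -3, 2), so the interior equations h_(i-1)·M_(i-1) + 2(h_(i-1)+h_i)·M_i + h_i·M_(i+1) = 6(Δ_i − Δ_(i-1)) read
  1·M_0 + 4·M_1 + 1·M_2 = 6(Δ_1 - Δ_0) = 0
  1·M_1 + 4·M_2 + 1·M_3 = 6(Δ_2 - Δ_1) = -18
  1·M_2 + 4·M_3 + 1·M_4 = 6(Δ_3 - Δ_2) = 30
Clamped end conditions give two more equations: 2h_0·M_0 + h_0·M_1 = 6(Δ_0 - S'(-1)) = 30 and h_3·M_3 + 2h_3·M_4 = 6(S'(3) - Δ_3) = 6.
Solving the tridiagonal system: M_0 = 65/4, M_1 = -5/2, M_2 = -25/4, M_3 = 19/2, M_4 = -7/4.
On [1, 2], S'(x) = b_2 + 2c_2·(x - 1) + 3d_2·(x - 1)² with b_2 = Δ_2 - h_2(2M_2 + M_3)/6 = -5/2, c_2 = M_2/2 = -25/8, d_2 = (M_3 - M_2)/(6h_2) = 21/8. So S'(1) = -5/2.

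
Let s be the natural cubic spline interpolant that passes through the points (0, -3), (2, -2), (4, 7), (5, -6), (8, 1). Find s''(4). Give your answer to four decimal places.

Let M_i = s''(x_i). Step sizes h_i = 2, 2, 1, 3; slopes of the chords Δ_i = (y_(i+1) - y_i)/h_i = 1/2, 9/2, -13, 7/3.
  2·M_0 + 8·M_1 + 2·M_2 = 6(Δ_1 - Δ_0) = 24
  2·M_1 + 6·M_2 + 1·M_3 = 6(Δ_2 - Δ_1) = -105
  1·M_2 + 8·M_3 + 3·M_4 = 6(Δ_3 - Δ_2) = 92
Natural end conditions: M_0 = M_4 = 0.
Solving the tridiagonal system: M_0 = 0, M_1 = 374/43, M_2 = -980/43, M_3 = 617/43, M_4 = 0.

-22.7907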